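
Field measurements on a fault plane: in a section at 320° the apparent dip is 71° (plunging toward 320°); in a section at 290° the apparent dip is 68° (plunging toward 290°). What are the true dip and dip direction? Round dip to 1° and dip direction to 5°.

true dip 71°, dip direction 320°

Each apparent-dip line lies in the plane. As unit vectors (x east, y north, z up), v₁ plunges 71°→320° and v₂ plunges 68°→290°.
The plane normal is n = v₁ × v₂ ∝ (-0.110, 0.139, 0.061).
True dip = arccos(n_z / |n|) = arccos(0.3255) = 71.0°.
Dip direction = atan2(-0.110, 0.139) = 322° (azimuth of n's horizontal projection).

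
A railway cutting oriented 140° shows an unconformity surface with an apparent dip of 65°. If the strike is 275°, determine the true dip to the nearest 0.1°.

The section is 45° from the strike.
tan(true dip) = tan 65° / sin 45° = 3.0328
δ = arctan(3.0328) = 71.75°

71.8°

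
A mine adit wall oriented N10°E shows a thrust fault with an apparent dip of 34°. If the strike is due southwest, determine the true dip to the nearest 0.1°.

The section is 35° from the strike.
tan(true dip) = tan 34° / sin 35° = 1.1760
true dip = arctan 1.1760 = 49.62°

49.6°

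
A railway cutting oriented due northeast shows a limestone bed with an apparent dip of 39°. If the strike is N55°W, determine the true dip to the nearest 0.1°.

39.4°

The section is 80° from the strike.
tan δ = tan α / sin β = tan 39° / sin 80° = 0.8098 / 0.9848 = 0.8223
δ = arctan(0.8223) = 39.43°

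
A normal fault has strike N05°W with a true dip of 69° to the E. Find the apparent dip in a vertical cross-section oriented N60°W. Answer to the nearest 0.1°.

The section lies 55° from the strike.
tan α = tan 69° × sin 55° = 2.6051 × 0.8192 = 2.1340
α = arctan(2.1340) = 64.89°

64.9°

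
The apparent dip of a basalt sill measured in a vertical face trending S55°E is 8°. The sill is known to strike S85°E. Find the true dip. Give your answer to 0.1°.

The section is 30° from the strike.
tan(true dip) = tan 8° / sin 30° = 0.2811
δ = arctan(0.2811) = 15.70°

15.7°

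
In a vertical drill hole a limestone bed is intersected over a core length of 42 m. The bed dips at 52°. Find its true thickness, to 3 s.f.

True thickness t = h · cos(dip) = 42 × cos 52°
t = 42 × 0.6157 = 25.858 m

25.9 m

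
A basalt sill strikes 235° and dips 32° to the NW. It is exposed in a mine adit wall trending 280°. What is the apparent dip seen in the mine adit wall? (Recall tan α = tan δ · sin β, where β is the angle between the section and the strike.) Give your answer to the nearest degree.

24°

The strike is 235° and the section trends 280°; the acute angle between them is β = 45°.
tan(apparent dip) = tan 32° · sin 45° = 0.4418
α = arctan(0.4418) = 23.84°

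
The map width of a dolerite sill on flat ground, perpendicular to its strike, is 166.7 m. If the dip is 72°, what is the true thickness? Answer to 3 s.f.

159 m

True thickness t = w · sin(dip) = 166.7 × sin 72°
t = 166.7 × 0.9511 = 158.541 m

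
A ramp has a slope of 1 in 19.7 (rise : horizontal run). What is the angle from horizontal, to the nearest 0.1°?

tan θ = 1/19.7 = 0.0508
θ = arctan(0.0508) = 2.91°

2.9°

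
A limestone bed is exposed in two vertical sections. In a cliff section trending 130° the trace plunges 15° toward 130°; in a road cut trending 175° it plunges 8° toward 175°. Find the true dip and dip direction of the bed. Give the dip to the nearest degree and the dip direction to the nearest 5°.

Each apparent-dip line lies in the plane. As unit vectors (x east, y north, z up), v₁ plunges 15°→130° and v₂ plunges 8°→175°.
The plane normal is n = v₁ × v₂ ∝ (0.169, -0.081, 0.676).
True dip = arccos(n_z / |n|) = arccos(0.9638) = 15.5°.
Dip direction = atan2(0.169, -0.081) = 116° (azimuth of n's horizontal projection).

true dip 15°, dip direction 115°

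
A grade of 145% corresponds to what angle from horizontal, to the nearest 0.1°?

tan θ = 145/100 = 1.4500
θ = arctan(1.4500) = 55.41°

55.4°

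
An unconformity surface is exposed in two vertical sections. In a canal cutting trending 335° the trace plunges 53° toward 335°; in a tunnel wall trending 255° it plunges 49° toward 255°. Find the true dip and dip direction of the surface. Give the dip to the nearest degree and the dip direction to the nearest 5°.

true dip 58°, dip direction 300°

Represent each trace as a vector plunging at its apparent dip toward its trend (east-north-up frame): v₁ = (-0.254, 0.545, -0.799), v₂ = (-0.634, -0.170, -0.755).
n = v₁ × v₂ = (-0.547, 0.314, 0.389) (taken with n_z > 0).
Dip δ = arctan(|n_h|/n_z) = arctan(0.631/0.389) = 58.4°.
The horizontal component of n points toward azimuth atan2(n_x, n_y) = 300°, the dip direction.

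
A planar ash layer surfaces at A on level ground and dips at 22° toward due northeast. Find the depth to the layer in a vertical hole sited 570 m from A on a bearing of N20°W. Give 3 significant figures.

The hole lies 65° from the dip direction, so the down-dip offset is 570 × cos 65° = 240.89 m.
Depth = down-dip offset × tan(dip) = 240.89 × tan 22° = 240.89 × 0.4040
Depth = 97.33 m

97.3 m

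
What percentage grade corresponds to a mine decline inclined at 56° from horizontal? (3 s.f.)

148%

grade % = 100 × tan 56° = 100 × 1.4826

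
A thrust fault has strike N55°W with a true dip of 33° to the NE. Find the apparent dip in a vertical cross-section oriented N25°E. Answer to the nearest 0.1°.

Angle between strike (N55°W) and section (N25°E): β = 80°.
tan(apparent dip) = tan 33° · sin 80° = 0.6395
α = arctan(0.6395) = 32.60°

32.6°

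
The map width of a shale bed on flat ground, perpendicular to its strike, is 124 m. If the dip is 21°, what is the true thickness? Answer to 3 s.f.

True thickness t = w · sin(dip) = 124 × sin 21°
t = 124 × 0.3584 = 44.438 m

44.4 m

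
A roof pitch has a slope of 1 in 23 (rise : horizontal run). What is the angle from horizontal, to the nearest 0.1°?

tan θ = 1/23 = 0.0435
θ = arctan(0.0435) = 2.49°

2.5°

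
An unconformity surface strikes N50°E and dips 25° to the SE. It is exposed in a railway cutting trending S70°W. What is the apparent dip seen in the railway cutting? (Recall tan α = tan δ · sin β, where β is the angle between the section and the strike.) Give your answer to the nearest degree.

The strike is N50°E and the section trends S70°W; the acute angle between them is β = 20°.
tan α = tan 25° × sin 20° = 0.4663 × 0.3420 = 0.1595
apparent dip = arctan 0.1595 = 9.06°

9°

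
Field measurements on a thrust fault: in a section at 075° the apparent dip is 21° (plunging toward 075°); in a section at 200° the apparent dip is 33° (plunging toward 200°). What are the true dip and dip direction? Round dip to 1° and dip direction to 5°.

Represent each trace as a vector plunging at its apparent dip toward its trend (east-north-up frame): v₁ = (0.902, 0.242, -0.358), v₂ = (-0.287, -0.788, -0.545).
Cross product v₁ × v₂ gives the pole to the plane: n ∝ (0.414, -0.594, 0.641).
Dip δ = arctan(|n_h|/n_z) = arctan(0.724/0.641) = 48.5°.
Dip direction = azimuth of (n_x, n_y) = atan2(0.414, -0.594) = 145°.

true dip 48°, dip direction 145°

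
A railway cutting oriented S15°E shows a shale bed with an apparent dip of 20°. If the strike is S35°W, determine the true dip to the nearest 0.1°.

The section is 50° from the strike.
tan(true dip) = tan 20° / sin 50° = 0.4751
true dip = arctan 0.4751 = 25.41°

25.4°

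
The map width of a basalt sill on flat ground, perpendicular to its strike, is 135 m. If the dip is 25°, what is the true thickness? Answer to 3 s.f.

True thickness t = w · sin(dip) = 135 × sin 25°
t = 135 × 0.4226 = 57.053 m

57.1 m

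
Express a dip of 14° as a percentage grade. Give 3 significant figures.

grade % = 100 × tan 14° = 100 × 0.2493

24.9%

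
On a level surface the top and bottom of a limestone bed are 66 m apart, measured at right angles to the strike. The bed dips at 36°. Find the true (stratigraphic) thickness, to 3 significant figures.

38.8 m

True thickness t = w · sin(dip) = 66 × sin 36°
t = 66 × 0.5878 = 38.794 m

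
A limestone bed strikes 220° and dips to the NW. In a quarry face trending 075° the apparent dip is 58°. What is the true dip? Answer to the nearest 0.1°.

70.3°

The section is 35° from the strike.
tan(true dip) = tan 58° / sin 35° = 2.7901
true dip = arctan 2.7901 = 70.28°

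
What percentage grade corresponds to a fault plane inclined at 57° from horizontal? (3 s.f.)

154%

grade % = 100 × tan 57° = 100 × 1.5399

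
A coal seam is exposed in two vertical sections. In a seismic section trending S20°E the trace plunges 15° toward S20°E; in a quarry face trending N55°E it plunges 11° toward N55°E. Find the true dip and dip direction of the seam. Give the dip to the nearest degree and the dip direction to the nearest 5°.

Each apparent-dip line lies in the plane. As unit vectors (x east, y north, z up), v₁ plunges 15°→S20°E and v₂ plunges 11°→N55°E.
The plane normal is n = v₁ × v₂ ∝ (0.319, -0.145, 0.916).
tan δ = √(n_x²+n_y²)/n_z = 0.350/0.916, so δ = 20.9°.
Dip direction = azimuth of (n_x, n_y) = atan2(0.319, -0.145) = 114°.

true dip 21°, dip direction 115°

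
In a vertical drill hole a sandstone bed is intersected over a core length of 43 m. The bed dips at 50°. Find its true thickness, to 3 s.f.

True thickness t = h · cos(dip) = 43 × cos 50°
t = 43 × 0.6428 = 27.640 m

27.6 m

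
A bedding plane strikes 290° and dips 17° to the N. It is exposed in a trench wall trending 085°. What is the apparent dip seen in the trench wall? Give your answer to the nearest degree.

7°

The strike is 290° and the section trends 085°; the acute angle between them is β = 25°.
tan α = tan 17° × sin 25° = 0.3057 × 0.4226 = 0.1292
α = arctan(0.1292) = 7.36°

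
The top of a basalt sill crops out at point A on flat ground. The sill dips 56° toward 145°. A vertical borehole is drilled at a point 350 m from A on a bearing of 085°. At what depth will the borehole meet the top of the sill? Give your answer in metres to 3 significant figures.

259 m

The hole lies 60° from the dip direction, so the down-dip offset is 350 × cos 60° = 175.00 m.
Depth = down-dip offset × tan(dip) = 175.00 × tan 56° = 175.00 × 1.4826
Depth = 259.45 m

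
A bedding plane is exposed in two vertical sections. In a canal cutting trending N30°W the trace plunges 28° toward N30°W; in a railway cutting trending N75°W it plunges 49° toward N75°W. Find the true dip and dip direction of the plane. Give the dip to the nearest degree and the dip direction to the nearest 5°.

true dip 51°, dip direction 265°

The two traces are lines in the plane: v₁ = (sin 330°·cos 28°, cos 330°·cos 28°, −sin 28°), v₂ = (sin 285°·cos 49°, cos 285°·cos 49°, −sin 49°).
Cross product v₁ × v₂ gives the pole to the plane: n ∝ (-0.497, -0.036, 0.410).
tan δ = √(n_x²+n_y²)/n_z = 0.499/0.410, so δ = 50.6°.
Dip direction = azimuth of (n_x, n_y) = atan2(-0.497, -0.036) = 266°.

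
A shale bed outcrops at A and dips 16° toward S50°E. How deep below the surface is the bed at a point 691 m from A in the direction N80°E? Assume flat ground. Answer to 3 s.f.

The hole lies 50° from the dip direction, so the down-dip offset is 691 × cos 50° = 444.17 m.
Depth = down-dip offset × tan(dip) = 444.17 × tan 16° = 444.17 × 0.2867
Depth = 127.36 m

127 m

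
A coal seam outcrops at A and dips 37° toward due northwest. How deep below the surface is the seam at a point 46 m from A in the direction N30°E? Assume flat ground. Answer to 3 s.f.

8.97 m

The hole lies 75° from the dip direction, so the down-dip offset is 46 × cos 75° = 11.91 m.
Depth = down-dip offset × tan(dip) = 11.91 × tan 37° = 11.91 × 0.7536
Depth = 8.97 m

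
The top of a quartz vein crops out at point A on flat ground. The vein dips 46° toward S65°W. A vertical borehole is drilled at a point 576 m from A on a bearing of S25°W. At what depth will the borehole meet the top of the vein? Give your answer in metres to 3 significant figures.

457 m

The hole lies 40° from the dip direction, so the down-dip offset is 576 × cos 40° = 441.24 m.
Depth = down-dip offset × tan(dip) = 441.24 × tan 46° = 441.24 × 1.0355
Depth = 456.92 m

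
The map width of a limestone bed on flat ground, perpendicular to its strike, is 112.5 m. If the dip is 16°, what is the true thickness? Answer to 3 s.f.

True thickness t = w · sin(dip) = 112.5 × sin 16°
t = 112.5 × 0.2756 = 31.009 m

31.0 m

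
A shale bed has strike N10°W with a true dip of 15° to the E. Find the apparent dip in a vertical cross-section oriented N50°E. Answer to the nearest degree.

13°

The section lies 60° from the strike.
tan(apparent dip) = tan 15° · sin 60° = 0.2321
α = arctan(0.2321) = 13.06°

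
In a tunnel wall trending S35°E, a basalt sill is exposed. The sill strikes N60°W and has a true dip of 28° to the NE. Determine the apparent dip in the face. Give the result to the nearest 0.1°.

12.7°

Angle between strike (N60°W) and section (S35°E): β = 25°.
tan(apparent dip) = tan 28° · sin 25° = 0.2247
α = arctan(0.2247) = 12.66°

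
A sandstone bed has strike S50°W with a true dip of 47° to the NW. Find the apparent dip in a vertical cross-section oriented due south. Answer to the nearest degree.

The strike is S50°W and the section trends due south; the acute angle between them is β = 50°.
tan(apparent dip) = tan 47° · sin 50° = 0.8215
apparent dip = arctan 0.8215 = 39.40°

39°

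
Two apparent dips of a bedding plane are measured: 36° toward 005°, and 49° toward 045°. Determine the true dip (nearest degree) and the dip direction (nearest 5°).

true dip 50°, dip direction 055°

Represent each trace as a vector plunging at its apparent dip toward its trend (east-north-up frame): v₁ = (0.071, 0.806, -0.588), v₂ = (0.464, 0.464, -0.755).
The plane normal is n = v₁ × v₂ ∝ (0.336, 0.219, 0.341).
True dip = arccos(n_z / |n|) = arccos(0.6480) = 49.6°.
Dip direction = atan2(0.336, 0.219) = 57° (azimuth of n's horizontal projection).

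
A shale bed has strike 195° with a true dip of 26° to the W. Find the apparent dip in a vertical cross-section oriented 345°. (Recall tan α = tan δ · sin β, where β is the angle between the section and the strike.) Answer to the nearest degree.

14°

The strike is 195° and the section trends 345°; the acute angle between them is β = 30°.
tan α = tan 26° × sin 30° = 0.4877 × 0.5000 = 0.2439
apparent dip = arctan 0.2439 = 13.71°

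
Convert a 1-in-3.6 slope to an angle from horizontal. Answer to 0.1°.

tan θ = 1/3.6 = 0.2778
θ = arctan(0.2778) = 15.52°

15.5°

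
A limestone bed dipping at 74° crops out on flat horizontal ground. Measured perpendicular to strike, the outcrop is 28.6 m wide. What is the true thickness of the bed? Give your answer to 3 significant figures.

True thickness t = w · sin(dip) = 28.6 × sin 74°
t = 28.6 × 0.9613 = 27.492 m

27.5 m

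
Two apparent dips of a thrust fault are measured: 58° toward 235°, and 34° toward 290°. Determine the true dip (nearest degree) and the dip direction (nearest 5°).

Each apparent-dip line lies in the plane. As unit vectors (x east, y north, z up), v₁ plunges 58°→235° and v₂ plunges 34°→290°.
The plane normal is n = v₁ × v₂ ∝ (-0.410, -0.418, 0.360).
Dip δ = arctan(|n_h|/n_z) = arctan(0.586/0.360) = 58.4°.
The horizontal component of n points toward azimuth atan2(n_x, n_y) = 224°, the dip direction.

true dip 58°, dip direction 225°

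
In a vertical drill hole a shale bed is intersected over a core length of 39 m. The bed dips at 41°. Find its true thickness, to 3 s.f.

True thickness t = h · cos(dip) = 39 × cos 41°
t = 39 × 0.7547 = 29.434 m

29.4 m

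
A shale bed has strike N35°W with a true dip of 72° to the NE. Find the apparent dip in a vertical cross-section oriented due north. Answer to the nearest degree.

60°

Angle between strike (N35°W) and section (due north): β = 35°.
tan(apparent dip) = tan 72° · sin 35° = 1.7653
α = arctan(1.7653) = 60.47°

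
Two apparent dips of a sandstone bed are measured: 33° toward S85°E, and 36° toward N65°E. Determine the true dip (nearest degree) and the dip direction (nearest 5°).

Represent each trace as a vector plunging at its apparent dip toward its trend (east-north-up frame): v₁ = (0.835, -0.073, -0.545), v₂ = (0.733, 0.342, -0.588).
The plane normal is n = v₁ × v₂ ∝ (0.229, 0.092, 0.339).
True dip = arccos(n_z / |n|) = arccos(0.8086) = 36.0°.
The horizontal component of n points toward azimuth atan2(n_x, n_y) = 68°, the dip direction.

true dip 36°, dip direction 070°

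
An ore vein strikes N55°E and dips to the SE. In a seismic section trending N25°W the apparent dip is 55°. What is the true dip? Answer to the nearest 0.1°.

55.4°

β = acute angle between strike N55°E and section N25°W = 80°.
tan(true dip) = tan 55° / sin 80° = 1.4502
δ = arctan(1.4502) = 55.41°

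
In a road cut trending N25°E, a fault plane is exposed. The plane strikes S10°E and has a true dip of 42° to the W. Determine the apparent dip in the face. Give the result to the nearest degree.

Angle between strike (S10°E) and section (N25°E): β = 35°.
tan(apparent dip) = tan 42° · sin 35° = 0.5165
apparent dip = arctan 0.5165 = 27.31°

27°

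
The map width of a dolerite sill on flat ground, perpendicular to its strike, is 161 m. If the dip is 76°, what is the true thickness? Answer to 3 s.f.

True thickness t = w · sin(dip) = 161 × sin 76°
t = 161 × 0.9703 = 156.218 m

156 m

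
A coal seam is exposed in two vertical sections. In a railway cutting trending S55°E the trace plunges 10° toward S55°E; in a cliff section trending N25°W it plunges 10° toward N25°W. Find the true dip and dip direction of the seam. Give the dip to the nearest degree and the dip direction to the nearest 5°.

true dip 34°, dip direction 050°

Represent each trace as a vector plunging at its apparent dip toward its trend (east-north-up frame): v₁ = (0.807, -0.565, -0.174), v₂ = (-0.416, 0.893, -0.174).
n = v₁ × v₂ = (0.253, 0.212, 0.485) (taken with n_z > 0).
Dip δ = arctan(|n_h|/n_z) = arctan(0.330/0.485) = 34.3°.
Dip direction = atan2(0.253, 0.212) = 50° (azimuth of n's horizontal projection).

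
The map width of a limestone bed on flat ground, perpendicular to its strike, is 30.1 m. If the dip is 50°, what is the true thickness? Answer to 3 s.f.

True thickness t = w · sin(dip) = 30.1 × sin 50°
t = 30.1 × 0.7660 = 23.058 m

23.1 m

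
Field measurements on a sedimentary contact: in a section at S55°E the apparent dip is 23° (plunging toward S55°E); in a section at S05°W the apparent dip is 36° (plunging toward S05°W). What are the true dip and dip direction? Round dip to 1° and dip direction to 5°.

true dip 36°, dip direction 180°

The two traces are lines in the plane: v₁ = (sin 125°·cos 23°, cos 125°·cos 23°, −sin 23°), v₂ = (sin 185°·cos 36°, cos 185°·cos 36°, −sin 36°).
Cross product v₁ × v₂ gives the pole to the plane: n ∝ (0.005, -0.471, 0.645).
Dip δ = arctan(|n_h|/n_z) = arctan(0.471/0.645) = 36.1°.
The horizontal component of n points toward azimuth atan2(n_x, n_y) = 179°, the dip direction.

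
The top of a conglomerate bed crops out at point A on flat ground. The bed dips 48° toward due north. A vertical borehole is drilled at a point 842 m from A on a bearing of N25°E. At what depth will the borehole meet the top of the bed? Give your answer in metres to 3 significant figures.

The hole lies 25° from the dip direction, so the down-dip offset is 842 × cos 25° = 763.11 m.
Depth = down-dip offset × tan(dip) = 763.11 × tan 48° = 763.11 × 1.1106
Depth = 847.52 m

848 m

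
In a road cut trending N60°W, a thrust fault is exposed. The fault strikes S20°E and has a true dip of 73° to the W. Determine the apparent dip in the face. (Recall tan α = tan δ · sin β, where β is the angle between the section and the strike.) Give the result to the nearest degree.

65°

The section lies 40° from the strike.
tan(apparent dip) = tan 73° · sin 40° = 2.1025
α = arctan(2.1025) = 64.56°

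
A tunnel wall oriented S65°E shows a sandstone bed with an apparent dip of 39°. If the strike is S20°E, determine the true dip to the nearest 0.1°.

48.9°

The section is 45° from the strike.
tan(true dip) = tan 39° / sin 45° = 1.1452
true dip = arctan 1.1452 = 48.87°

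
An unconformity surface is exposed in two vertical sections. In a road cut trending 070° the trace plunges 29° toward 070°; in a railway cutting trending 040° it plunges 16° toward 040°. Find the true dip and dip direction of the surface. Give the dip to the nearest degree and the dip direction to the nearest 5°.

true dip 34°, dip direction 105°

Represent each trace as a vector plunging at its apparent dip toward its trend (east-north-up frame): v₁ = (0.822, 0.299, -0.485), v₂ = (0.618, 0.736, -0.276).
n = v₁ × v₂ = (0.275, -0.073, 0.420) (taken with n_z > 0).
tan δ = √(n_x²+n_y²)/n_z = 0.284/0.420, so δ = 34.1°.
The horizontal component of n points toward azimuth atan2(n_x, n_y) = 105°, the dip direction.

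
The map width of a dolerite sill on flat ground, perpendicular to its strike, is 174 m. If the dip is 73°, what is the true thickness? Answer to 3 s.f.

166 m

True thickness t = w · sin(dip) = 174 × sin 73°
t = 174 × 0.9563 = 166.397 m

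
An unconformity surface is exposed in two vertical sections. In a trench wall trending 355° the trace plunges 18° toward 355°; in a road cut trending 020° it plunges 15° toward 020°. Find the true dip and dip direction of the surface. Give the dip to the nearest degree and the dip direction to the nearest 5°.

true dip 18°, dip direction 345°

The two traces are lines in the plane: v₁ = (sin 355°·cos 18°, cos 355°·cos 18°, −sin 18°), v₂ = (sin 20°·cos 15°, cos 20°·cos 15°, −sin 15°).
Cross product v₁ × v₂ gives the pole to the plane: n ∝ (-0.035, 0.124, 0.388).
tan δ = √(n_x²+n_y²)/n_z = 0.128/0.388, so δ = 18.3°.
The horizontal component of n points toward azimuth atan2(n_x, n_y) = 344°, the dip direction.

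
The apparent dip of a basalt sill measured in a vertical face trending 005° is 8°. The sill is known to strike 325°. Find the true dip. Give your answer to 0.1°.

12.3°

The section is 40° from the strike.
tan δ = tan α / sin β = tan 8° / sin 40° = 0.1405 / 0.6428 = 0.2186
δ = arctan(0.2186) = 12.33°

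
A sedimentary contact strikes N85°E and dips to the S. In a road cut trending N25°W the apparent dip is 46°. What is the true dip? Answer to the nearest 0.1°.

47.8°

The section is 70° from the strike.
tan δ = tan α / sin β = tan 46° / sin 70° = 1.0355 / 0.9397 = 1.1020
δ = arctan(1.1020) = 47.78°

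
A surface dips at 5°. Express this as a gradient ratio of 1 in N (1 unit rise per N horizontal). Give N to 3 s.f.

1 in 11.4

1 : N means tan θ = 1/N, so N = 1/tan 5° = 1/0.0875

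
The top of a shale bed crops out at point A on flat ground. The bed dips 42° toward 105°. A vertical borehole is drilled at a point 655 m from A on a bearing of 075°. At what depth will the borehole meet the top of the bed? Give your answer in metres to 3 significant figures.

511 m

The hole lies 30° from the dip direction, so the down-dip offset is 655 × cos 30° = 567.25 m.
Depth = down-dip offset × tan(dip) = 567.25 × tan 42° = 567.25 × 0.9004
Depth = 510.75 m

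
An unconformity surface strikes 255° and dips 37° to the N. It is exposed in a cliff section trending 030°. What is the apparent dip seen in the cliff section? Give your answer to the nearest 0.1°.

28.1°

Angle between strike (255°) and section (030°): β = 45°.
tan α = tan 37° × sin 45° = 0.7536 × 0.7071 = 0.5328
α = arctan(0.5328) = 28.05°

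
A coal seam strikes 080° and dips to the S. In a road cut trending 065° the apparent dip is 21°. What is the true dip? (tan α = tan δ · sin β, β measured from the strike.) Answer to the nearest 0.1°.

β = acute angle between strike 080° and section 065° = 15°.
tan(true dip) = tan 21° / sin 15° = 1.4831
true dip = arctan 1.4831 = 56.01°

56.0°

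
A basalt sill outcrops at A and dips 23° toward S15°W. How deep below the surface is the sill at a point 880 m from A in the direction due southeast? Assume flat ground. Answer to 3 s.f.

The hole lies 60° from the dip direction, so the down-dip offset is 880 × cos 60° = 440.00 m.
Depth = down-dip offset × tan(dip) = 440.00 × tan 23° = 440.00 × 0.4245
Depth = 186.77 m

187 m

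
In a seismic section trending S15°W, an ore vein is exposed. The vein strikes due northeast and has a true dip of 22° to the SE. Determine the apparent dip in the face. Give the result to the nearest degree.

11°

The section lies 30° from the strike.
tan α = tan 22° × sin 30° = 0.4040 × 0.5000 = 0.2020
α = arctan(0.2020) = 11.42°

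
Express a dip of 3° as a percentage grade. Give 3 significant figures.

grade % = 100 × tan 3° = 100 × 0.0524

5.24%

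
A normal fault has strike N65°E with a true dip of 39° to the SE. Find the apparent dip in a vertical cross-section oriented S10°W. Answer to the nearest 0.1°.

The strike is N65°E and the section trends S10°W; the acute angle between them is β = 55°.
tan α = tan 39° × sin 55° = 0.8098 × 0.8192 = 0.6633
apparent dip = arctan 0.6633 = 33.56°

33.6°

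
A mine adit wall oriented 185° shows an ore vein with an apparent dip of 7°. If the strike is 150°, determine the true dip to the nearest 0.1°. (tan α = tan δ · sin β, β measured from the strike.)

12.1°

The section is 35° from the strike.
tan δ = tan α / sin β = tan 7° / sin 35° = 0.1228 / 0.5736 = 0.2141
true dip = arctan 0.2141 = 12.08°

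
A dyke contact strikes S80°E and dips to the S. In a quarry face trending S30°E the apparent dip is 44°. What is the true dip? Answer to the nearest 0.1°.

β = acute angle between strike S80°E and section S30°E = 50°.
tan(true dip) = tan 44° / sin 50° = 1.2606
δ = arctan(1.2606) = 51.58°

51.6°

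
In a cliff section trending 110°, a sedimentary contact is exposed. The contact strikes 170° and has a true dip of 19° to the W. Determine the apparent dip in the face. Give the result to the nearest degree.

The strike is 170° and the section trends 110°; the acute angle between them is β = 60°.
tan α = tan 19° × sin 60° = 0.3443 × 0.8660 = 0.2982
α = arctan(0.2982) = 16.60°

17°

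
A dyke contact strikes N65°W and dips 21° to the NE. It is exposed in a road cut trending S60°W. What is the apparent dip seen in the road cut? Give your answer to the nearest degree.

The strike is N65°W and the section trends S60°W; the acute angle between them is β = 55°.
tan α = tan 21° × sin 55° = 0.3839 × 0.8192 = 0.3144
apparent dip = arctan 0.3144 = 17.46°

17°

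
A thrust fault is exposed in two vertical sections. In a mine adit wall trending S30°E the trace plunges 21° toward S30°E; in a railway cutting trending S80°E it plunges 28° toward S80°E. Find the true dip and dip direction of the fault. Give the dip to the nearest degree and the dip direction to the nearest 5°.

true dip 28°, dip direction 105°

Each apparent-dip line lies in the plane. As unit vectors (x east, y north, z up), v₁ plunges 21°→S30°E and v₂ plunges 28°→S80°E.
Cross product v₁ × v₂ gives the pole to the plane: n ∝ (0.325, -0.092, 0.631).
True dip = arccos(n_z / |n|) = arccos(0.8819) = 28.1°.
Dip direction = azimuth of (n_x, n_y) = atan2(0.325, -0.092) = 106°.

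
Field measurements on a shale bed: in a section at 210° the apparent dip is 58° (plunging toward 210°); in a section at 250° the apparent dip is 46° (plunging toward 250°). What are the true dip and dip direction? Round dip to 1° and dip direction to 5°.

true dip 58°, dip direction 200°

Represent each trace as a vector plunging at its apparent dip toward its trend (east-north-up frame): v₁ = (-0.265, -0.459, -0.848), v₂ = (-0.653, -0.238, -0.719).
n = v₁ × v₂ = (-0.129, -0.363, 0.237) (taken with n_z > 0).
Dip δ = arctan(|n_h|/n_z) = arctan(0.385/0.237) = 58.4°.
Dip direction = atan2(-0.129, -0.363) = 200° (azimuth of n's horizontal projection).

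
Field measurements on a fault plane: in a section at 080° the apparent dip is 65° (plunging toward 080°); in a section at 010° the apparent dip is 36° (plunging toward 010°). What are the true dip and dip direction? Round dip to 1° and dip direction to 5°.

Each apparent-dip line lies in the plane. As unit vectors (x east, y north, z up), v₁ plunges 65°→080° and v₂ plunges 36°→010°.
n = v₁ × v₂ = (0.679, 0.117, 0.321) (taken with n_z > 0).
Dip δ = arctan(|n_h|/n_z) = arctan(0.689/0.321) = 65.0°.
The horizontal component of n points toward azimuth atan2(n_x, n_y) = 80°, the dip direction.

true dip 65°, dip direction 080°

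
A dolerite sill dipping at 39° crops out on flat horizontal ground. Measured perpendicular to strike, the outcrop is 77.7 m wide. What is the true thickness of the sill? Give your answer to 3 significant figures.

True thickness t = w · sin(dip) = 77.7 × sin 39°
t = 77.7 × 0.6293 = 48.898 m

48.9 m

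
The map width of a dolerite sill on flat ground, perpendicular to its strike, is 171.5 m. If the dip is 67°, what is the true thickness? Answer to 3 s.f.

True thickness t = w · sin(dip) = 171.5 × sin 67°
t = 171.5 × 0.9205 = 157.867 m

158 m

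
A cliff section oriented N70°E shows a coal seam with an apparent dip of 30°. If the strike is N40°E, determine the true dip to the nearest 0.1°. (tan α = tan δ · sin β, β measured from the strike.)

The section is 30° from the strike.
tan δ = tan α / sin β = tan 30° / sin 30° = 0.5774 / 0.5000 = 1.1547
true dip = arctan 1.1547 = 49.11°

49.1°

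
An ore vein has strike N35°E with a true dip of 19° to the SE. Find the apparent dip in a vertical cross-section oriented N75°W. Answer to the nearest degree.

18°

Angle between strike (N35°E) and section (N75°W): β = 70°.
tan(apparent dip) = tan 19° · sin 70° = 0.3236
apparent dip = arctan 0.3236 = 17.93°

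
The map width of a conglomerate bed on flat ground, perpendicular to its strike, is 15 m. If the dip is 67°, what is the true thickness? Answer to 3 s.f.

True thickness t = w · sin(dip) = 15 × sin 67°
t = 15 × 0.9205 = 13.808 m

13.8 m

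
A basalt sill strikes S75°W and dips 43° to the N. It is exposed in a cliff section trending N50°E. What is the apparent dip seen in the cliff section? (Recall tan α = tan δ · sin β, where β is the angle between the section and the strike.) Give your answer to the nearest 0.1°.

21.5°

Angle between strike (S75°W) and section (N50°E): β = 25°.
tan(apparent dip) = tan 43° · sin 25° = 0.3941
α = arctan(0.3941) = 21.51°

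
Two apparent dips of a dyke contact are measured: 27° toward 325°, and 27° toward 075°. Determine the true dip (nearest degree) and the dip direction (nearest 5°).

Each apparent-dip line lies in the plane. As unit vectors (x east, y north, z up), v₁ plunges 27°→325° and v₂ plunges 27°→075°.
n = v₁ × v₂ = (0.227, 0.623, 0.746) (taken with n_z > 0).
Dip δ = arctan(|n_h|/n_z) = arctan(0.663/0.746) = 41.6°.
Dip direction = azimuth of (n_x, n_y) = atan2(0.227, 0.623) = 20°.

true dip 42°, dip direction 020°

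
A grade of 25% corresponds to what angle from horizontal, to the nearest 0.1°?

tan θ = 25/100 = 0.2500
θ = arctan(0.2500) = 14.04°

14.0°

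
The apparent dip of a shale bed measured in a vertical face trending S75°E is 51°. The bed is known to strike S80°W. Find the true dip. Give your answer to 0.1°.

β = acute angle between strike S80°W and section S75°E = 25°.
tan(true dip) = tan 51° / sin 25° = 2.9220
true dip = arctan 2.9220 = 71.11°

71.1°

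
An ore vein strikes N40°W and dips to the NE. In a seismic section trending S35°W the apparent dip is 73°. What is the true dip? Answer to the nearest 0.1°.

73.5°

β = acute angle between strike N40°W and section S35°W = 75°.
tan δ = tan α / sin β = tan 73° / sin 75° = 3.2709 / 0.9659 = 3.3862
true dip = arctan 3.3862 = 73.55°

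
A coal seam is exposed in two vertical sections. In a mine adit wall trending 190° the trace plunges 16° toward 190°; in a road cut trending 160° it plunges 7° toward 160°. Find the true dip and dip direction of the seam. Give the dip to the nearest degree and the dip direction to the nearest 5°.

Represent each trace as a vector plunging at its apparent dip toward its trend (east-north-up frame): v₁ = (-0.167, -0.947, -0.276), v₂ = (0.339, -0.933, -0.122).
n = v₁ × v₂ = (-0.142, -0.114, 0.477) (taken with n_z > 0).
True dip = arccos(n_z / |n|) = arccos(0.9344) = 20.9°.
Dip direction = azimuth of (n_x, n_y) = atan2(-0.142, -0.114) = 231°.

true dip 21°, dip direction 230°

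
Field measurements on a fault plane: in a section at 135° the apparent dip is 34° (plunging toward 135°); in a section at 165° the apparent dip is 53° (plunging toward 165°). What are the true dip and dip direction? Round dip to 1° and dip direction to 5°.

true dip 58°, dip direction 200°

Represent each trace as a vector plunging at its apparent dip toward its trend (east-north-up frame): v₁ = (0.586, -0.586, -0.559), v₂ = (0.156, -0.581, -0.799).
The plane normal is n = v₁ × v₂ ∝ (-0.143, -0.381, 0.249).
tan δ = √(n_x²+n_y²)/n_z = 0.407/0.249, so δ = 58.5°.
Dip direction = azimuth of (n_x, n_y) = atan2(-0.143, -0.381) = 201°.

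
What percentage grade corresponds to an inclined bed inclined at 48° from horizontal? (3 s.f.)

111%

grade % = 100 × tan 48° = 100 × 1.1106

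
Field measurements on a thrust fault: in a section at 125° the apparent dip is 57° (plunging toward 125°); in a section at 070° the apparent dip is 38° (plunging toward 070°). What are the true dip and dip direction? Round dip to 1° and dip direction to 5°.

Each apparent-dip line lies in the plane. As unit vectors (x east, y north, z up), v₁ plunges 57°→125° and v₂ plunges 38°→070°.
n = v₁ × v₂ = (0.418, -0.346, 0.352) (taken with n_z > 0).
tan δ = √(n_x²+n_y²)/n_z = 0.543/0.352, so δ = 57.1°.
Dip direction = atan2(0.418, -0.346) = 130° (azimuth of n's horizontal projection).

true dip 57°, dip direction 130°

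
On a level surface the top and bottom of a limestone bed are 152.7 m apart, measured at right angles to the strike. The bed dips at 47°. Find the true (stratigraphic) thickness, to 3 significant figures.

112 m

True thickness t = w · sin(dip) = 152.7 × sin 47°
t = 152.7 × 0.7314 = 111.678 m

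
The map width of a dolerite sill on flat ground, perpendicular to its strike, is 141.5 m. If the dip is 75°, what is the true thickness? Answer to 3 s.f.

137 m

True thickness t = w · sin(dip) = 141.5 × sin 75°
t = 141.5 × 0.9659 = 136.679 m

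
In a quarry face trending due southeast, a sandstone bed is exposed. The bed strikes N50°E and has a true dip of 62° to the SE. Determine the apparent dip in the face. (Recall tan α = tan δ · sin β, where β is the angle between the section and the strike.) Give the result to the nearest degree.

The section lies 85° from the strike.
tan α = tan 62° × sin 85° = 1.8807 × 0.9962 = 1.8736
apparent dip = arctan 1.8736 = 61.91°

62°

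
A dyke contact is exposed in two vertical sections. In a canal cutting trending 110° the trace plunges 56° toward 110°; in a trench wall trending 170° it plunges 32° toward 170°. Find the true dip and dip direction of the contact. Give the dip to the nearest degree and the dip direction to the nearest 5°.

Each apparent-dip line lies in the plane. As unit vectors (x east, y north, z up), v₁ plunges 56°→110° and v₂ plunges 32°→170°.
n = v₁ × v₂ = (0.591, -0.156, 0.411) (taken with n_z > 0).
tan δ = √(n_x²+n_y²)/n_z = 0.611/0.411, so δ = 56.1°.
Dip direction = azimuth of (n_x, n_y) = atan2(0.591, -0.156) = 105°.

true dip 56°, dip direction 105°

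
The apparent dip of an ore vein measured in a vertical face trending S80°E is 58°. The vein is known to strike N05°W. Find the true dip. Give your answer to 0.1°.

The section is 75° from the strike.
tan δ = tan α / sin β = tan 58° / sin 75° = 1.6003 / 0.9659 = 1.6568
δ = arctan(1.6568) = 58.89°

58.9°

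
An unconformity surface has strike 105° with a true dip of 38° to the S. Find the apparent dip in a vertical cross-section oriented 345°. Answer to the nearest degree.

34°

The strike is 105° and the section trends 345°; the acute angle between them is β = 60°.
tan α = tan 38° × sin 60° = 0.7813 × 0.8660 = 0.6766
apparent dip = arctan 0.6766 = 34.08°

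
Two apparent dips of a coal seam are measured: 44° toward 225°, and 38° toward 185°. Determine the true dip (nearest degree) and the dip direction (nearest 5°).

true dip 44°, dip direction 220°

The two traces are lines in the plane: v₁ = (sin 225°·cos 44°, cos 225°·cos 44°, −sin 44°), v₂ = (sin 185°·cos 38°, cos 185°·cos 38°, −sin 38°).
n = v₁ × v₂ = (-0.232, -0.265, 0.364) (taken with n_z > 0).
tan δ = √(n_x²+n_y²)/n_z = 0.353/0.364, so δ = 44.1°.
The horizontal component of n points toward azimuth atan2(n_x, n_y) = 221°, the dip direction.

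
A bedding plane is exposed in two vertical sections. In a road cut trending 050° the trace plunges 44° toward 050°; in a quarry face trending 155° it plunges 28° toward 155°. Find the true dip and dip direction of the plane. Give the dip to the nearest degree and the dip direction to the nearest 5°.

true dip 52°, dip direction 090°

Represent each trace as a vector plunging at its apparent dip toward its trend (east-north-up frame): v₁ = (0.551, 0.462, -0.695), v₂ = (0.373, -0.800, -0.469).
The plane normal is n = v₁ × v₂ ∝ (0.773, 0.001, 0.613).
True dip = arccos(n_z / |n|) = arccos(0.6217) = 51.6°.
Dip direction = azimuth of (n_x, n_y) = atan2(0.773, 0.001) = 90°.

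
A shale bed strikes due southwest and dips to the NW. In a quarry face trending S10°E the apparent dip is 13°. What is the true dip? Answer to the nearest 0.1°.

The section is 55° from the strike.
tan δ = tan α / sin β = tan 13° / sin 55° = 0.2309 / 0.8192 = 0.2818
true dip = arctan 0.2818 = 15.74°

15.7°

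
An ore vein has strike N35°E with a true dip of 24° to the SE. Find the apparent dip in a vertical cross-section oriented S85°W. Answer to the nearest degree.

The strike is N35°E and the section trends S85°W; the acute angle between them is β = 50°.
tan(apparent dip) = tan 24° · sin 50° = 0.3411
apparent dip = arctan 0.3411 = 18.83°

19°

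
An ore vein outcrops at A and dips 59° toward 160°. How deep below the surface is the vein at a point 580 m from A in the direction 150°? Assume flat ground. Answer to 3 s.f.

951 m

The hole lies 10° from the dip direction, so the down-dip offset is 580 × cos 10° = 571.19 m.
Depth = down-dip offset × tan(dip) = 571.19 × tan 59° = 571.19 × 1.6643
Depth = 950.62 m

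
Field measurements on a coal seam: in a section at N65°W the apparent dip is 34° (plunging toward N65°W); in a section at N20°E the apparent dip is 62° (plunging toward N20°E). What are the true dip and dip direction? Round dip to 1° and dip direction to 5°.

The two traces are lines in the plane: v₁ = (sin 295°·cos 34°, cos 295°·cos 34°, −sin 34°), v₂ = (sin 20°·cos 62°, cos 20°·cos 62°, −sin 62°).
n = v₁ × v₂ = (0.063, 0.753, 0.388) (taken with n_z > 0).
Dip δ = arctan(|n_h|/n_z) = arctan(0.756/0.388) = 62.8°.
Dip direction = atan2(0.063, 0.753) = 5° (azimuth of n's horizontal projection).

true dip 63°, dip direction 005°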